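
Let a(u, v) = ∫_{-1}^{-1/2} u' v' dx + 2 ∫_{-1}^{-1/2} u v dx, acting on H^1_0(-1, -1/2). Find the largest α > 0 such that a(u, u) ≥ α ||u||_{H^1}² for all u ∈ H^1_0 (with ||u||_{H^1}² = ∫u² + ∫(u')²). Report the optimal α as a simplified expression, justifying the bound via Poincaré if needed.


α = 1

Coercivity of a(·,·) on H^1_0(-1, -1/2) means a(u, u) ≥ α ||u||_{H^1}² for every u ∈ H^1_0.
The interval has length L = 1/2, and Poincaré/coercivity depend only on L. Here a(u, u) = ∫(u')² + (2)·∫u².
Here c = 2 ≥ 1, so a(u,u) = ∫(u')² + c∫u² ≥ ∫(u')² + ∫u² = ||u||_{H^1}², i.e. α = 1 works. No larger α is possible: a(u,u) ≥ α||u||_{H^1}² means (1−α)∫(u')² ≥ (α−c)∫u², and for the modes u_n = sin(nπ(x−x₀)/L) (x₀ the left endpoint) one has ∫u_n²/∫(u_n')² = (L/(nπ))² → 0, so a(u_n,u_n)/||u_n||_{H^1}² → 1. Hence the optimal constant is α = 1.
Therefore α = 1.


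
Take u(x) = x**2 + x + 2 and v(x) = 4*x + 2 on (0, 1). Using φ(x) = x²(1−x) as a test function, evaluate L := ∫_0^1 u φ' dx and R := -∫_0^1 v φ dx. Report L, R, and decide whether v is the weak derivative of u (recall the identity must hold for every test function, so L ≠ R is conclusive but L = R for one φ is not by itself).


LHS = -11/60, RHS = -11/30. No, v is not the weak derivative of u.

u(x) = x**2 + x + 2, classical derivative u'(x) = 2*x + 1.
φ(x) = x²(1−x), so φ'(x) = x*(2 - 3*x).
Note φ(0) = φ(1) = 0, so the boundary term u·φ vanishes.
LHS = ∫_0^1 u(x) φ'(x) dx = ∫_0^1 (-3*x^4 - x^3 - 4*x^2 + 4*x) dx. Term by term:
  ∫_0^1 -3*x^4 dx = -3/5;  ∫_0^1 -x^3 dx = -1/4;  ∫_0^1 -4*x^2 dx = -4/3;
  ∫_0^1 4*x dx = 2.
Sum: -3/5 − 1/4 − 4/3 + 2 = -11/60.
So LHS = -11/60.
∫_0^1 v(x) φ(x) dx = ∫_0^1 (-4*x^4 + 2*x^3 + 2*x^2) dx. Term by term:
  ∫_0^1 -4*x^4 dx = -4/5;  ∫_0^1 2*x^3 dx = 1/2;  ∫_0^1 2*x^2 dx = 2/3.
Sum: -4/5 + 1/2 + 2/3 = 11/30.
So RHS = -∫_0^1 v(x) φ(x) dx = -11/30.
LHS − RHS = 11/60 ≠ 0, so the identity fails.
(For a valid weak derivative the identity must hold for EVERY test function, in particular this one. The failure shows v is NOT the weak derivative of u.)
Correct weak derivative would be u'(x) = 2*x + 1.


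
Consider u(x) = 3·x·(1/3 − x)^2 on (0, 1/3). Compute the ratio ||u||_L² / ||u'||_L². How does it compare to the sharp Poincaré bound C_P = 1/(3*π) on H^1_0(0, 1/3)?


||u||_L² / ||u'||_L² = sqrt(14)/42 < C_P = 1/(3*π).

u(x) = 3·x·(1/3 − x)^2, so u'(x) = (x - 1/3)*(9*x - 1).
u(x) = 3·x·(1/3 − x)^2 vanishes at x = 0 and x = 1/3, so u ∈ H^1_0(0, 1/3). Differentiate via the product rule and integrate the resulting polynomials term by term.
  ∫_0^1/3 u² dx = ∫_0^1/3 (9*x^6 - 12*x^5 + 6*x^4 - 4*x^3/3 + x^2/9) dx. Term by term:
    ∫_0^1/3 9*x^6 dx = 1/1701;  ∫_0^1/3 -12*x^5 dx = -2/729;  ∫_0^1/3 6*x^4 dx = 2/405;
    ∫_0^1/3 -4*x^3/3 dx = -1/243;  ∫_0^1/3 x^2/9 dx = 1/729.
  Sum: 1/1701 − 2/729 + 2/405 − 1/243 + 1/729 = 1/25515.
  ∫_0^1/3 (u')² dx = ∫_0^1/3 (81*x^4 - 72*x^3 + 22*x^2 - 8*x/3 + 1/9) dx. Term by term:
    ∫_0^1/3 81*x^4 dx = 1/15;  ∫_0^1/3 -72*x^3 dx = -2/9;  ∫_0^1/3 22*x^2 dx = 22/81;
    ∫_0^1/3 -8*x/3 dx = -4/27;  ∫_0^1/3 1/9 dx = 1/27.
  Sum: 1/15 − 2/9 + 22/81 − 4/27 + 1/27 = 2/405.
∫_0^1/3 u² dx = 1/25515, so ||u||_L² = sqrt(35)/945.
∫_0^1/3 (u')² dx = 2/405, so ||u'||_L² = sqrt(10)/45.
Ratio ||u||_L² / ||u'||_L² = sqrt(14)/42.
Sharp Poincaré constant on H^1_0(0, 1/3) is C_P = L/π = 1/(3*π), achieved by sin(3*π·x).
A polynomial bump cannot attain the sharp Poincaré constant (only the first sine eigenfunction does), so the ratio is strictly less than C_P, consistent with ||u||_L² ≤ C_P ||u'||_L².


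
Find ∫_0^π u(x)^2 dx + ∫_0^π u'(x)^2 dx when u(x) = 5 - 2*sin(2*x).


||u||_{H^1(0,π)}^2 = 35*π

u'(x) = -4*cos(2*x).
Expand u² and (u')² and integrate term by term on (0, π), using: for integers n ≥ 1, ∫_0^π sin²(nx) dx = ∫_0^π cos²(nx) dx = π/2; for n ≠ n', ∫_0^π sin(nx)sin(n'x) dx = ∫_0^π cos(nx)cos(n'x) dx = 0; and by product-to-sum, ∫_0^π sin(nx)cos(n'x) dx = ½∫_0^π [sin((n+n')x) + sin((n−n')x)] dx, which is 0 when n+n' is even and 2n/(n²−n'²) when n+n' is odd (it need not vanish on (0, π)). For the constant mode: ∫_0^π 1 dx = π, ∫_0^π cos(nx) dx = 0, ∫_0^π sin(nx) dx = (1−(−1)^n)/n.
  u² squared terms: (5)²·∫1 dx = 25·π = 25*π;  (-2)²·∫sin(2x)² dx = 4·π/2 = 2*π.
  u² cross terms: 2·(5)·(-2)·∫1·sin(2x) dx = -20·(0) = 0.
  So ∫_0^π u² dx = 25*π + 2*π + 0 = 27*π.
  (u')² squared terms: (-4)²·∫cos(2x)² dx = 16·π/2 = 8*π.
  So ∫_0^π (u')² dx = 8*π.
||u||_{H^1}^2 = (27*π) + (8*π) = 35*π.


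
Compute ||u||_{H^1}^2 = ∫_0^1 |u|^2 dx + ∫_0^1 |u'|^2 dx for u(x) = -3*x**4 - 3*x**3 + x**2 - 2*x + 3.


||u||_{H^1}^2 = 5041/60

The H^1 norm (squared) on an interval (0, L) is
  ||u||_{H^1}^2 = ∫_0^L u(x)^2 dx + ∫_0^L u'(x)^2 dx.
Compute u'(x) = -12*x**3 - 9*x**2 + 2*x - 2.
Then u(x)^2 = 9*x**8 + 18*x**7 + 3*x**6 + 6*x**5 - 5*x**4 - 22*x**3 + 10*x**2 - 12*x + 9 and u'(x)^2 = 144*x**6 + 216*x**5 + 33*x**4 + 12*x**3 + 40*x**2 - 8*x + 4.
Integrate each monomial from 0 to 1 using ∫_0^1 c·x^n dx = c·1^(n+1)/(n+1):
  ∫_0^1 u(x)^2 dx = ∫_0^1 (9*x^8 + 18*x^7 + 3*x^6 + 6*x^5 - 5*x^4 - 22*x^3 + 10*x^2 - 12*x + 9) dx. Term by term:
    ∫_0^1 9*x^8 dx = 1;  ∫_0^1 18*x^7 dx = 9/4;  ∫_0^1 3*x^6 dx = 3/7;
    ∫_0^1 6*x^5 dx = 1;  ∫_0^1 -5*x^4 dx = -1;  ∫_0^1 -22*x^3 dx = -11/2;
    ∫_0^1 10*x^2 dx = 10/3;  ∫_0^1 -12*x dx = -6;  ∫_0^1 9 dx = 9.
  Sum: 1 + 9/4 + 3/7 + 1 − 1 − 11/2 + 10/3 − 6 + 9 = 379/84.
  ∫_0^1 u'(x)^2 dx = ∫_0^1 (144*x^6 + 216*x^5 + 33*x^4 + 12*x^3 + 40*x^2 - 8*x + 4) dx. Term by term:
    ∫_0^1 144*x^6 dx = 144/7;  ∫_0^1 216*x^5 dx = 36;  ∫_0^1 33*x^4 dx = 33/5;
    ∫_0^1 12*x^3 dx = 3;  ∫_0^1 40*x^2 dx = 40/3;  ∫_0^1 -8*x dx = -4;
    ∫_0^1 4 dx = 4.
  Sum: 144/7 + 36 + 33/5 + 3 + 40/3 − 4 + 4 = 8348/105.
Adding: ||u||_{H^1}^2 = 379/84 + 8348/105 = 5041/60.


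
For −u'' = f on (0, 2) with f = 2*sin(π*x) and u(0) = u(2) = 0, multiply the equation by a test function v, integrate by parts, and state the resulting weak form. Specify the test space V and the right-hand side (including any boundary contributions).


V = H^1_0(0, 2) (so v(0) = v(2) = 0); weak form: ∫_0^2 u'v' dx = ∫_0^2 (2*sin(π*x)) v dx for all v ∈ V.

Multiply both sides by a test function v and integrate from 0 to 2:
  ∫_0^2 −u''(x) v(x) dx = ∫_0^2 f(x) v(x) dx.
Integrate the LHS by parts once:
  ∫_0^2 −u'' v dx = −[u'(x) v(x)]_0^2 + ∫_0^2 u'(x) v'(x) dx.
Thus ∫_0^2 u'(x) v'(x) dx = ∫_0^2 f(x) v(x) dx + [u'(x) v(x)]_0^2.
Choose V so that boundary terms are either known or forced to vanish.
u is Dirichlet: u(0) = u(2) = 0. Let V = H^1_0(0, 2); then v(0) = v(2) = 0, and [u' v]_0^2 = 0.
Weak formulation: find u (satisfying any essential BC) such that ∫_0^2 u'(x) v'(x) dx = ∫_0^2 f v dx for all v ∈ V.
Substituting f(x) = 2*sin(π*x), the right-hand side is ∫_0^2 (2*sin(π*x)) v dx.


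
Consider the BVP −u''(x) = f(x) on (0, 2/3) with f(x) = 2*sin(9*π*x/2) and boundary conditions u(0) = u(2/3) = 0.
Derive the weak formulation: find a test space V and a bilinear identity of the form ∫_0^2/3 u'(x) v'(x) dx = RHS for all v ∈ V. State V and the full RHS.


V = H^1_0(0, 2/3) (so v(0) = v(2/3) = 0); weak form: ∫_0^2/3 u'v' dx = ∫_0^2/3 (2*sin(9*π*x/2)) v dx for all v ∈ V.

Multiply both sides by a test function v and integrate from 0 to 2/3:
  ∫_0^2/3 −u''(x) v(x) dx = ∫_0^2/3 f(x) v(x) dx.
Integrate the LHS by parts once:
  ∫_0^2/3 −u'' v dx = −[u'(x) v(x)]_0^2/3 + ∫_0^2/3 u'(x) v'(x) dx.
Thus ∫_0^2/3 u'(x) v'(x) dx = ∫_0^2/3 f(x) v(x) dx + [u'(x) v(x)]_0^2/3.
Choose V so that boundary terms are either known or forced to vanish.
u is Dirichlet: u(0) = u(2/3) = 0. Let V = H^1_0(0, 2/3); then v(0) = v(2/3) = 0, and [u' v]_0^2/3 = 0.
Weak formulation: find u (satisfying any essential BC) such that ∫_0^2/3 u'(x) v'(x) dx = ∫_0^2/3 f v dx for all v ∈ V.
Substituting f(x) = 2*sin(9*π*x/2), the right-hand side is ∫_0^2/3 (2*sin(9*π*x/2)) v dx.


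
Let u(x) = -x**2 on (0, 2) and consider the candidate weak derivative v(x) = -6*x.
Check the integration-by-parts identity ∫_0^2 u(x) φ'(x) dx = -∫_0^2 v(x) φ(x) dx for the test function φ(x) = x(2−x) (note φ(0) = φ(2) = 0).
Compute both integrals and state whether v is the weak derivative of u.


LHS = 8/3, RHS = 8. No, v is not the weak derivative of u.

u(x) = -x**2, classical derivative u'(x) = -2*x.
φ(x) = x(2−x), so φ'(x) = 2 - 2*x.
Note φ(0) = φ(2) = 0, so the boundary term u·φ vanishes.
LHS = ∫_0^2 u(x) φ'(x) dx = ∫_0^2 (2*x^3 - 2*x^2) dx. Term by term:
  ∫_0^2 2*x^3 dx = 8;  ∫_0^2 -2*x^2 dx = -16/3.
Sum: 8 − 16/3 = 8/3.
So LHS = 8/3.
∫_0^2 v(x) φ(x) dx = ∫_0^2 (6*x^3 - 12*x^2) dx. Term by term:
  ∫_0^2 6*x^3 dx = 24;  ∫_0^2 -12*x^2 dx = -32.
Sum: 24 − 32 = -8.
So RHS = -∫_0^2 v(x) φ(x) dx = 8.
LHS − RHS = -16/3 ≠ 0, so the identity fails.
(For a valid weak derivative the identity must hold for EVERY test function, in particular this one. The failure shows v is NOT the weak derivative of u.)
Correct weak derivative would be u'(x) = -2*x.


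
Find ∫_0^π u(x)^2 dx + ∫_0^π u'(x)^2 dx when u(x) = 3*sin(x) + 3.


||u||_{H^1(0,π)}^2 = 36 + 18*π

u'(x) = 3*cos(x).
Expand u² and (u')² and integrate term by term on (0, π), using: for integers n ≥ 1, ∫_0^π sin²(nx) dx = ∫_0^π cos²(nx) dx = π/2; for n ≠ n', ∫_0^π sin(nx)sin(n'x) dx = ∫_0^π cos(nx)cos(n'x) dx = 0; and by product-to-sum, ∫_0^π sin(nx)cos(n'x) dx = ½∫_0^π [sin((n+n')x) + sin((n−n')x)] dx, which is 0 when n+n' is even and 2n/(n²−n'²) when n+n' is odd (it need not vanish on (0, π)). For the constant mode: ∫_0^π 1 dx = π, ∫_0^π cos(nx) dx = 0, ∫_0^π sin(nx) dx = (1−(−1)^n)/n.
  u² squared terms: (3)²·∫1 dx = 9·π = 9*π;  (3)²·∫sin(x)² dx = 9·π/2 = 9*π/2.
  u² cross terms: 2·(3)·(3)·∫1·sin(x) dx = 18·(2) = 36.
  So ∫_0^π u² dx = 9*π + 9*π/2 + 36 = 36 + 27*π/2.
  (u')² squared terms: (3)²·∫cos(x)² dx = 9·π/2 = 9*π/2.
  So ∫_0^π (u')² dx = 9*π/2.
||u||_{H^1}^2 = (36 + 27*π/2) + (9*π/2) = 36 + 18*π.


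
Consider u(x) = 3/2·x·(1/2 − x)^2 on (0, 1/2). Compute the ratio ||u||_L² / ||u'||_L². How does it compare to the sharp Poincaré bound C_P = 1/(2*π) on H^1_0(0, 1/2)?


||u||_L² / ||u'||_L² = sqrt(14)/28 < C_P = 1/(2*π).

u(x) = 3/2·x·(1/2 − x)^2, so u'(x) = 9*x^2/2 - 3*x + 3/8.
u(x) = 3/2·x·(1/2 − x)^2 vanishes at x = 0 and x = 1/2, so u ∈ H^1_0(0, 1/2). Differentiate via the product rule and integrate the resulting polynomials term by term.
  ∫_0^1/2 u² dx = ∫_0^1/2 (9*x^6/4 - 9*x^5/2 + 27*x^4/8 - 9*x^3/8 + 9*x^2/64) dx. Term by term:
    ∫_0^1/2 9*x^6/4 dx = 9/3584;  ∫_0^1/2 -9*x^5/2 dx = -3/256;  ∫_0^1/2 27*x^4/8 dx = 27/1280;
    ∫_0^1/2 -9*x^3/8 dx = -9/512;  ∫_0^1/2 9*x^2/64 dx = 3/512.
  Sum: 9/3584 − 3/256 + 27/1280 − 9/512 + 3/512 = 3/17920.
  ∫_0^1/2 (u')² dx = ∫_0^1/2 (81*x^4/4 - 27*x^3 + 99*x^2/8 - 9*x/4 + 9/64) dx. Term by term:
    ∫_0^1/2 81*x^4/4 dx = 81/640;  ∫_0^1/2 -27*x^3 dx = -27/64;  ∫_0^1/2 99*x^2/8 dx = 33/64;
    ∫_0^1/2 -9*x/4 dx = -9/32;  ∫_0^1/2 9/64 dx = 9/128.
  Sum: 81/640 − 27/64 + 33/64 − 9/32 + 9/128 = 3/320.
∫_0^1/2 u² dx = 3/17920, so ||u||_L² = sqrt(210)/1120.
∫_0^1/2 (u')² dx = 3/320, so ||u'||_L² = sqrt(15)/40.
Ratio ||u||_L² / ||u'||_L² = sqrt(14)/28.
Sharp Poincaré constant on H^1_0(0, 1/2) is C_P = L/π = 1/(2*π), achieved by sin(2*π·x).
A polynomial bump cannot attain the sharp Poincaré constant (only the first sine eigenfunction does), so the ratio is strictly less than C_P, consistent with ||u||_L² ≤ C_P ||u'||_L².


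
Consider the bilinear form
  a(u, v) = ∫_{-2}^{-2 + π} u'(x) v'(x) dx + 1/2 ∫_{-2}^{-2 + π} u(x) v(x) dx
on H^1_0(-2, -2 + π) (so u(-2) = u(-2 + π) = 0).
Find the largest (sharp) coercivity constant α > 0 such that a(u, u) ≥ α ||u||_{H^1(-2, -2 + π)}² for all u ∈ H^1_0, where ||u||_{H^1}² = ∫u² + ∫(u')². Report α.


α = 3/4

Coercivity of a(·,·) on H^1_0(-2, -2 + π) means a(u, u) ≥ α ||u||_{H^1}² for every u ∈ H^1_0.
The interval has length L = π, and Poincaré/coercivity depend only on L. Here a(u, u) = ∫(u')² + (1/2)·∫u².
Here 0 < c = 1/2 < 1. The condition a(u,u) ≥ α||u||_{H^1}² reads (1−α)∫(u')² ≥ (α−c)∫u². Any admissible α is ≤ 1 (rapidly oscillating u have ∫u²/∫(u')² → 0), and α = 1 would force 0 ≥ (1−c)∫u², impossible since c < 1; so 1−α > 0. By the sharp Poincaré inequality on H^1_0 of an interval of length L, ∫(u')² ≥ (π/L)²∫u² with equality for the first sine mode sin(π(x−x₀)/L) (x₀ the left endpoint), so the inequality holds for all u iff (1−α)(π/L)² ≥ α − c, i.e. α ≤ ((π/L)² + c)/((π/L)² + 1) = (1 + c(L/π)²)/(1 + (L/π)²). With (π/L)² = 1 and c = 1/2, the largest admissible constant is α = ((π/L)² + c)/((π/L)² + 1).
Simplifying, α = 3/4.


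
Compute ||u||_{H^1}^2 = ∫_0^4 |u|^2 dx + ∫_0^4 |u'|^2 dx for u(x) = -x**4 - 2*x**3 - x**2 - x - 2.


||u||_{H^1}^2 = 52278812/315

The H^1 norm (squared) on an interval (0, L) is
  ||u||_{H^1}^2 = ∫_0^L u(x)^2 dx + ∫_0^L u'(x)^2 dx.
Compute u'(x) = -4*x**3 - 6*x**2 - 2*x - 1.
Then u(x)^2 = x**8 + 4*x**7 + 6*x**6 + 6*x**5 + 9*x**4 + 10*x**3 + 5*x**2 + 4*x + 4 and u'(x)^2 = 16*x**6 + 48*x**5 + 52*x**4 + 32*x**3 + 16*x**2 + 4*x + 1.
Integrate each monomial from 0 to 4 using ∫_0^4 c·x^n dx = c·4^(n+1)/(n+1):
  ∫_0^4 u(x)^2 dx = ∫_0^4 (x^8 + 4*x^7 + 6*x^6 + 6*x^5 + 9*x^4 + 10*x^3 + 5*x^2 + 4*x + 4) dx. Term by term:
    ∫_0^4 x^8 dx = 262144/9;  ∫_0^4 4*x^7 dx = 32768;  ∫_0^4 6*x^6 dx = 98304/7;
    ∫_0^4 6*x^5 dx = 4096;  ∫_0^4 9*x^4 dx = 9216/5;  ∫_0^4 10*x^3 dx = 640;
    ∫_0^4 5*x^2 dx = 320/3;  ∫_0^4 4*x dx = 32;  ∫_0^4 4 dx = 16.
  Sum: 262144/9 + 32768 + 98304/7 + 4096 + 9216/5 + 640 + 320/3 + 32 + 16 = 26041808/315.
  ∫_0^4 u'(x)^2 dx = ∫_0^4 (16*x^6 + 48*x^5 + 52*x^4 + 32*x^3 + 16*x^2 + 4*x + 1) dx. Term by term:
    ∫_0^4 16*x^6 dx = 262144/7;  ∫_0^4 48*x^5 dx = 32768;  ∫_0^4 52*x^4 dx = 53248/5;
    ∫_0^4 32*x^3 dx = 2048;  ∫_0^4 16*x^2 dx = 1024/3;  ∫_0^4 4*x dx = 32;
    ∫_0^4 1 dx = 4.
  Sum: 262144/7 + 32768 + 53248/5 + 2048 + 1024/3 + 32 + 4 = 8745668/105.
Adding: ||u||_{H^1}^2 = 26041808/315 + 8745668/105 = 52278812/315.


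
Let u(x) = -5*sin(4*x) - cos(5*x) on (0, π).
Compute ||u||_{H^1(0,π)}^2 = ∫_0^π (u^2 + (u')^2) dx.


||u||_{H^1(0,π)}^2 = -2080/9 + 451*π/2

u'(x) = 5*sin(5*x) - 20*cos(4*x).
Expand u² and (u')² and integrate term by term on (0, π), using: for integers n ≥ 1, ∫_0^π sin²(nx) dx = ∫_0^π cos²(nx) dx = π/2; for n ≠ n', ∫_0^π sin(nx)sin(n'x) dx = ∫_0^π cos(nx)cos(n'x) dx = 0; and by product-to-sum, ∫_0^π sin(nx)cos(n'x) dx = ½∫_0^π [sin((n+n')x) + sin((n−n')x)] dx, which is 0 when n+n' is even and 2n/(n²−n'²) when n+n' is odd (it need not vanish on (0, π)).
  u² squared terms: (-1)²·∫cos(5x)² dx = 1·π/2 = π/2;  (-5)²·∫sin(4x)² dx = 25·π/2 = 25*π/2.
  u² cross terms: 2·(-1)·(-5)·∫cos(5x)·sin(4x) dx = 10·(-8/9) = -80/9.
  So ∫_0^π u² dx = π/2 + 25*π/2 − 80/9 = -80/9 + 13*π.
  (u')² squared terms: (-20)²·∫cos(4x)² dx = 400·π/2 = 200*π;  (5)²·∫sin(5x)² dx = 25·π/2 = 25*π/2.
  (u')² cross terms: 2·(-20)·(5)·∫cos(4x)·sin(5x) dx = -200·(10/9) = -2000/9.
  So ∫_0^π (u')² dx = 200*π + 25*π/2 − 2000/9 = -2000/9 + 425*π/2.
||u||_{H^1}^2 = (-80/9 + 13*π) + (-2000/9 + 425*π/2) = -2080/9 + 451*π/2.


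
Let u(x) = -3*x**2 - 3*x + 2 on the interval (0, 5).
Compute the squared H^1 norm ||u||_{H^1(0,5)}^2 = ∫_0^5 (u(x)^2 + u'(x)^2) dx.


||u||_{H^1}^2 = 20355/2

The H^1 norm (squared) on an interval (0, L) is
  ||u||_{H^1}^2 = ∫_0^L u(x)^2 dx + ∫_0^L u'(x)^2 dx.
Compute u'(x) = -6*x - 3.
Then u(x)^2 = 9*x**4 + 18*x**3 - 3*x**2 - 12*x + 4 and u'(x)^2 = 36*x**2 + 36*x + 9.
Integrate each monomial from 0 to 5 using ∫_0^5 c·x^n dx = c·5^(n+1)/(n+1):
  ∫_0^5 u(x)^2 dx = ∫_0^5 (9*x^4 + 18*x^3 - 3*x^2 - 12*x + 4) dx. Term by term:
    ∫_0^5 9*x^4 dx = 5625;  ∫_0^5 18*x^3 dx = 5625/2;  ∫_0^5 -3*x^2 dx = -125;
    ∫_0^5 -12*x dx = -150;  ∫_0^5 4 dx = 20.
  Sum: 5625 + 5625/2 − 125 − 150 + 20 = 16365/2.
  ∫_0^5 u'(x)^2 dx = ∫_0^5 (36*x^2 + 36*x + 9) dx. Term by term:
    ∫_0^5 36*x^2 dx = 1500;  ∫_0^5 36*x dx = 450;  ∫_0^5 9 dx = 45.
  Sum: 1500 + 450 + 45 = 1995.
Adding: ||u||_{H^1}^2 = 16365/2 + 1995 = 20355/2.


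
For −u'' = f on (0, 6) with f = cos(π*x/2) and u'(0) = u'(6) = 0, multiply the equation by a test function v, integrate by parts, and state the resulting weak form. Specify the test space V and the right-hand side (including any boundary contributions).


V = H^1(0, 6) (no boundary constraint on v; u is determined up to an additive constant); weak form: ∫_0^6 u'v' dx = ∫_0^6 (cos(π*x/2)) v dx for all v ∈ V.

Multiply both sides by a test function v and integrate from 0 to 6:
  ∫_0^6 −u''(x) v(x) dx = ∫_0^6 f(x) v(x) dx.
Integrate the LHS by parts once:
  ∫_0^6 −u'' v dx = −[u'(x) v(x)]_0^6 + ∫_0^6 u'(x) v'(x) dx.
Thus ∫_0^6 u'(x) v'(x) dx = ∫_0^6 f(x) v(x) dx + [u'(x) v(x)]_0^6.
Choose V so that boundary terms are either known or forced to vanish.
u has homogeneous Neumann: u'(0) = u'(6) = 0. So [u' v]_0^6 = 0·v(6) − 0·v(0) = 0 for any v; take V = H^1(0, 6).
Weak formulation: find u (satisfying any essential BC) such that ∫_0^6 u'(x) v'(x) dx = ∫_0^6 f v dx for all v ∈ V (homogeneous Neumann, so boundary terms vanish).
Substituting f(x) = cos(π*x/2), the right-hand side is ∫_0^6 (cos(π*x/2)) v dx.
Compatibility check (pure Neumann): taking v ≡ 1 ∈ V gives 0 = ∫_0^6 f dx + (0) − (0), i.e. ∫_0^6 f dx must equal u'(0) − u'(6) = 0. Indeed ∫_0^6 (cos(π*x/2)) dx = 0, so the data are compatible. The solution is then unique only up to an additive constant (fix it e.g. by requiring ∫_0^6 u dx = 0).


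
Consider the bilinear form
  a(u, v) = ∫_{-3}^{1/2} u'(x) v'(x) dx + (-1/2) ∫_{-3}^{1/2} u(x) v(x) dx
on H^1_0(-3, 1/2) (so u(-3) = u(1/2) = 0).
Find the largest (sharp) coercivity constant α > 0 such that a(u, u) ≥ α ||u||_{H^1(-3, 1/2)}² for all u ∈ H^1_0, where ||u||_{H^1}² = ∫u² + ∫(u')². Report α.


α = (-49 + 8*π^2)/(2*(4*π^2 + 49))

Coercivity of a(·,·) on H^1_0(-3, 1/2) means a(u, u) ≥ α ||u||_{H^1}² for every u ∈ H^1_0.
The interval has length L = 7/2, and Poincaré/coercivity depend only on L. Here a(u, u) = ∫(u')² + (-1/2)·∫u².
Here c = -1/2 < 0 with |c| < (π/L)² = 4*π^2/49, so coercivity still holds. The condition a(u,u) ≥ α||u||_{H^1}² reads (1−α)∫(u')² ≥ (α−c)∫u². Any admissible α is ≤ 1 (rapidly oscillating u have ∫u²/∫(u')² → 0), and α = 1 would force 0 ≥ (1−c)∫u², impossible since c < 1; so 1−α > 0. By the sharp Poincaré inequality on H^1_0 of an interval of length L, ∫(u')² ≥ (π/L)²∫u² with equality for the first sine mode sin(π(x−x₀)/L) (x₀ the left endpoint), so the inequality holds for all u iff (1−α)(π/L)² ≥ α − c, i.e. α ≤ ((π/L)² + c)/((π/L)² + 1) = (1 + c(L/π)²)/(1 + (L/π)²). (Direct route, valid since c ≤ 0: Poincaré gives c∫u² ≥ c(L/π)²∫(u')², so a(u,u) ≥ (1 + c(L/π)²)∫(u')², while ||u||_{H^1}² ≤ (1 + (L/π)²)∫(u')²; dividing yields the same α.) With (π/L)² = 4*π^2/49 and c = -1/2, the largest admissible constant is α = ((π/L)² + c)/((π/L)² + 1).
Simplifying, α = (-49 + 8*π^2)/(2*(4*π^2 + 49)).


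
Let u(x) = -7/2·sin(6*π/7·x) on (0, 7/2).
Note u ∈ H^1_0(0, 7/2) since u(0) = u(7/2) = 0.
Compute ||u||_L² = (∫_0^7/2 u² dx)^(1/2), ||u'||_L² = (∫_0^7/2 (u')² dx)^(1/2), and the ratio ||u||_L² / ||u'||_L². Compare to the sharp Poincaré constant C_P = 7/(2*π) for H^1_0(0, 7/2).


||u||_L² / ||u'||_L² = 7/(6*π) < C_P = 7/(2*π).

u(x) = -7/2·sin(6*π/7·x), so u'(x) = -3*π*cos(6*π*x/7).
Writing u(x) = A·sin(kπx/L) with A = -7/2 and k = 3, use ∫_0^L sin²(kπx/L) dx = L/2 and ∫_0^L cos²(kπx/L) dx = L/2.
u² = 49/4·sin²(6*π/7·x) and (u')² = 9*π^2·cos²(6*π/7·x), and each of sin², cos² integrates to L/2 = 7/4 over (0, 7/2).
∫_0^7/2 u² dx = 343/16, so ||u||_L² = 7*sqrt(7)/4.
∫_0^7/2 (u')² dx = 63*π^2/4, so ||u'||_L² = 3*sqrt(7)*π/2.
Ratio ||u||_L² / ||u'||_L² = 7/(6*π).
Sharp Poincaré constant on H^1_0(0, 7/2) is C_P = L/π = 7/(2*π), achieved by sin(2*π/7·x).
This is the k = 3 harmonic; the ratio L/(kπ) is strictly less than C_P = L/π, consistent with the sharp inequality ||u||_L² ≤ C_P ||u'||_L².


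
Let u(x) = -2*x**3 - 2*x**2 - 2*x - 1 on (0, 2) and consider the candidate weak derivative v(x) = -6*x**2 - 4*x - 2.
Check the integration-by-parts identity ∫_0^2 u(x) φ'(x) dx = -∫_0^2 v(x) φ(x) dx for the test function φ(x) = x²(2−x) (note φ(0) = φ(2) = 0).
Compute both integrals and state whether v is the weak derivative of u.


LHS = 328/15, RHS = 328/15. Yes, v = u' weakly.

u(x) = -2*x**3 - 2*x**2 - 2*x - 1, classical derivative u'(x) = -6*x**2 - 4*x - 2.
φ(x) = x²(2−x), so φ'(x) = x*(4 - 3*x).
Note φ(0) = φ(2) = 0, so the boundary term u·φ vanishes.
LHS = ∫_0^2 u(x) φ'(x) dx = ∫_0^2 (6*x^5 - 2*x^4 - 2*x^3 - 5*x^2 - 4*x) dx. Term by term:
  ∫_0^2 6*x^5 dx = 64;  ∫_0^2 -2*x^4 dx = -64/5;  ∫_0^2 -2*x^3 dx = -8;
  ∫_0^2 -5*x^2 dx = -40/3;  ∫_0^2 -4*x dx = -8.
Sum: 64 − 64/5 − 8 − 40/3 − 8 = 328/15.
So LHS = 328/15.
∫_0^2 v(x) φ(x) dx = ∫_0^2 (6*x^5 - 8*x^4 - 6*x^3 - 4*x^2) dx. Term by term:
  ∫_0^2 6*x^5 dx = 64;  ∫_0^2 -8*x^4 dx = -256/5;  ∫_0^2 -6*x^3 dx = -24;
  ∫_0^2 -4*x^2 dx = -32/3.
Sum: 64 − 256/5 − 24 − 32/3 = -328/15.
So RHS = -∫_0^2 v(x) φ(x) dx = 328/15.
LHS = RHS, so the identity holds for this test φ.
Moreover u is smooth here and v(x) = u'(x) = -6*x**2 - 4*x - 2 pointwise, so the identity holds for every test function. Hence v is the weak derivative of u.


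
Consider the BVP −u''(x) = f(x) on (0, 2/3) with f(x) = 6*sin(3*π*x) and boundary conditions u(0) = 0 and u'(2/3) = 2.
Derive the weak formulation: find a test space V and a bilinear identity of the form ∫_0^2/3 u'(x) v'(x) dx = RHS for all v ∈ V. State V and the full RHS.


V = {v ∈ H^1(0, 2/3) : v(0) = 0} (test functions vanish at x = 0 where u is specified); weak form: ∫_0^2/3 u'v' dx = ∫_0^2/3 (6*sin(3*π*x)) v dx + 2·v(2/3) for all v ∈ V.

Multiply both sides by a test function v and integrate from 0 to 2/3:
  ∫_0^2/3 −u''(x) v(x) dx = ∫_0^2/3 f(x) v(x) dx.
Integrate the LHS by parts once:
  ∫_0^2/3 −u'' v dx = −[u'(x) v(x)]_0^2/3 + ∫_0^2/3 u'(x) v'(x) dx.
Thus ∫_0^2/3 u'(x) v'(x) dx = ∫_0^2/3 f(x) v(x) dx + [u'(x) v(x)]_0^2/3.
Choose V so that boundary terms are either known or forced to vanish.
Mixed BC: u(0) = 0 (Dirichlet) and u'(2/3) = 2 (Neumann). Define V = {v ∈ H^1(0, 2/3) : v(0) = 0}. Then [u' v]_0^2/3 = u'(2/3)·v(2/3) − u'(0)·0 = 2·v(2/3).
Weak formulation: find u (satisfying any essential BC) such that ∫_0^2/3 u'(x) v'(x) dx = ∫_0^2/3 f v dx + 2·v(2/3) for all v ∈ V (Dirichlet at 0 absorbed into V; Neumann datum at x = 2/3 contributes the boundary term).
Substituting f(x) = 6*sin(3*π*x), the right-hand side is ∫_0^2/3 (6*sin(3*π*x)) v dx + 2·v(2/3).


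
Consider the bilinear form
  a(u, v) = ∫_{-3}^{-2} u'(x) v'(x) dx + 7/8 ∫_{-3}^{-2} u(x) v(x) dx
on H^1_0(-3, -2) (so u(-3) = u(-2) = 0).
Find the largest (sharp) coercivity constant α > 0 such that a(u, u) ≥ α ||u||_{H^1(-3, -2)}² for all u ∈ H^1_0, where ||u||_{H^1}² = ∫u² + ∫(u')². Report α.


α = (7/8 + π^2)/(1 + π^2)

Coercivity of a(·,·) on H^1_0(-3, -2) means a(u, u) ≥ α ||u||_{H^1}² for every u ∈ H^1_0.
The interval has length L = 1, and Poincaré/coercivity depend only on L. Here a(u, u) = ∫(u')² + (7/8)·∫u².
Here 0 < c = 7/8 < 1. The condition a(u,u) ≥ α||u||_{H^1}² reads (1−α)∫(u')² ≥ (α−c)∫u². Any admissible α is ≤ 1 (rapidly oscillating u have ∫u²/∫(u')² → 0), and α = 1 would force 0 ≥ (1−c)∫u², impossible since c < 1; so 1−α > 0. By the sharp Poincaré inequality on H^1_0 of an interval of length L, ∫(u')² ≥ (π/L)²∫u² with equality for the first sine mode sin(π(x−x₀)/L) (x₀ the left endpoint), so the inequality holds for all u iff (1−α)(π/L)² ≥ α − c, i.e. α ≤ ((π/L)² + c)/((π/L)² + 1) = (1 + c(L/π)²)/(1 + (L/π)²). With (π/L)² = π^2 and c = 7/8, the largest admissible constant is α = ((π/L)² + c)/((π/L)² + 1).
Simplifying, α = (7/8 + π^2)/(1 + π^2).


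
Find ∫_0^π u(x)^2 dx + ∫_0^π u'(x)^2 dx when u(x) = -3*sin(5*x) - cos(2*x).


||u||_{H^1(0,π)}^2 = 100/7 + 239*π/2

u'(x) = 2*sin(2*x) - 15*cos(5*x).
Expand u² and (u')² and integrate term by term on (0, π), using: for integers n ≥ 1, ∫_0^π sin²(nx) dx = ∫_0^π cos²(nx) dx = π/2; for n ≠ n', ∫_0^π sin(nx)sin(n'x) dx = ∫_0^π cos(nx)cos(n'x) dx = 0; and by product-to-sum, ∫_0^π sin(nx)cos(n'x) dx = ½∫_0^π [sin((n+n')x) + sin((n−n')x)] dx, which is 0 when n+n' is even and 2n/(n²−n'²) when n+n' is odd (it need not vanish on (0, π)).
  u² squared terms: (-1)²·∫cos(2x)² dx = 1·π/2 = π/2;  (-3)²·∫sin(5x)² dx = 9·π/2 = 9*π/2.
  u² cross terms: 2·(-1)·(-3)·∫cos(2x)·sin(5x) dx = 6·(10/21) = 20/7.
  So ∫_0^π u² dx = π/2 + 9*π/2 + 20/7 = 20/7 + 5*π.
  (u')² squared terms: (-15)²·∫cos(5x)² dx = 225·π/2 = 225*π/2;  (2)²·∫sin(2x)² dx = 4·π/2 = 2*π.
  (u')² cross terms: 2·(-15)·(2)·∫cos(5x)·sin(2x) dx = -60·(-4/21) = 80/7.
  So ∫_0^π (u')² dx = 225*π/2 + 2*π + 80/7 = 80/7 + 229*π/2.
||u||_{H^1}^2 = (20/7 + 5*π) + (80/7 + 229*π/2) = 100/7 + 239*π/2.


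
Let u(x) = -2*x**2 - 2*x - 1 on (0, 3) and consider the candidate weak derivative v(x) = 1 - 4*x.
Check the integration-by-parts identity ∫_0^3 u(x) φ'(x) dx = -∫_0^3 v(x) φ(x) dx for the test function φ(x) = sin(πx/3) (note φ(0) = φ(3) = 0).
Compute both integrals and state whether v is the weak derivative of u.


LHS = 48/π, RHS = 30/π. No, v is not the weak derivative of u.

u(x) = -2*x**2 - 2*x - 1, classical derivative u'(x) = -4*x - 2.
φ(x) = sin(πx/3), so φ'(x) = π*cos(π*x/3)/3.
Note φ(0) = φ(3) = 0, so the boundary term u·φ vanishes.
LHS = ∫_0^3 u(x) φ'(x) dx = ∫_0^3 (-2*π*x^2*cos(π*x/3)/3 - 2*π*x*cos(π*x/3)/3 - π*cos(π*x/3)/3) dx. Term by term:
  ∫_0^3 -π*cos(π*x/3)/3 dx = 0;  ∫_0^3 -2*π*x*cos(π*x/3)/3 dx = 12/π;  ∫_0^3 -2*π*x^2*cos(π*x/3)/3 dx = 36/π.
Sum: 0 + 12/π + 36/π = 48/π.
So LHS = 48/π.
∫_0^3 v(x) φ(x) dx = ∫_0^3 (-4*x*sin(π*x/3) + sin(π*x/3)) dx. Term by term:
  ∫_0^3 -4*x*sin(π*x/3) dx = -36/π;  ∫_0^3 sin(π*x/3) dx = 6/π.
Sum: -36/π + 6/π = -30/π.
So RHS = -∫_0^3 v(x) φ(x) dx = 30/π.
LHS − RHS = 18/π ≠ 0, so the identity fails.
(For a valid weak derivative the identity must hold for EVERY test function, in particular this one. The failure shows v is NOT the weak derivative of u.)
Correct weak derivative would be u'(x) = -4*x - 2.


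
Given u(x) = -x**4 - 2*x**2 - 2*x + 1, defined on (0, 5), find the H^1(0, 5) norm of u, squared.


||u||_{H^1}^2 = 30018650/63

The H^1 norm (squared) on an interval (0, L) is
  ||u||_{H^1}^2 = ∫_0^L u(x)^2 dx + ∫_0^L u'(x)^2 dx.
Compute u'(x) = -4*x**3 - 4*x - 2.
Then u(x)^2 = x**8 + 4*x**6 + 4*x**5 + 2*x**4 + 8*x**3 - 4*x + 1 and u'(x)^2 = 16*x**6 + 32*x**4 + 16*x**3 + 16*x**2 + 16*x + 4.
Integrate each monomial from 0 to 5 using ∫_0^5 c·x^n dx = c·5^(n+1)/(n+1):
  ∫_0^5 u(x)^2 dx = ∫_0^5 (x^8 + 4*x^6 + 4*x^5 + 2*x^4 + 8*x^3 - 4*x + 1) dx. Term by term:
    ∫_0^5 x^8 dx = 1953125/9;  ∫_0^5 4*x^6 dx = 312500/7;  ∫_0^5 4*x^5 dx = 31250/3;
    ∫_0^5 2*x^4 dx = 1250;  ∫_0^5 8*x^3 dx = 1250;  ∫_0^5 -4*x dx = -50;
    ∫_0^5 1 dx = 5.
  Sum: 1953125/9 + 312500/7 + 31250/3 + 1250 + 1250 − 50 + 5 = 17295290/63.
  ∫_0^5 u'(x)^2 dx = ∫_0^5 (16*x^6 + 32*x^4 + 16*x^3 + 16*x^2 + 16*x + 4) dx. Term by term:
    ∫_0^5 16*x^6 dx = 1250000/7;  ∫_0^5 32*x^4 dx = 20000;  ∫_0^5 16*x^3 dx = 2500;
    ∫_0^5 16*x^2 dx = 2000/3;  ∫_0^5 16*x dx = 200;  ∫_0^5 4 dx = 20.
  Sum: 1250000/7 + 20000 + 2500 + 2000/3 + 200 + 20 = 4241120/21.
Adding: ||u||_{H^1}^2 = 17295290/63 + 4241120/21 = 30018650/63.


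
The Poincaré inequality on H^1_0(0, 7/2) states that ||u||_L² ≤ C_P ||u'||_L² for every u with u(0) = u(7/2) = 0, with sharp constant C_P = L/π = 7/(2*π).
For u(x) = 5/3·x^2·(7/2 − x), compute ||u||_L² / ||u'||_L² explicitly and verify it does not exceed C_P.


||u||_L² / ||u'||_L² = sqrt(14)/4 < C_P = 7/(2*π).

u(x) = 5/3·x^2·(7/2 − x), so u'(x) = 5*x*(7 - 3*x)/3.
u(x) = 5/3·x^2·(7/2 − x) vanishes at x = 0 and x = 7/2, so u ∈ H^1_0(0, 7/2). Differentiate via the product rule and integrate the resulting polynomials term by term.
  ∫_0^7/2 u² dx = ∫_0^7/2 (25*x^6/9 - 175*x^5/9 + 1225*x^4/36) dx. Term by term:
    ∫_0^7/2 25*x^6/9 dx = 2941225/1152;  ∫_0^7/2 -175*x^5/9 dx = -20588575/3456;  ∫_0^7/2 1225*x^4/36 dx = 4117715/1152.
  Sum: 2941225/1152 − 20588575/3456 + 4117715/1152 = 588245/3456.
  ∫_0^7/2 (u')² dx = ∫_0^7/2 (25*x^4 - 350*x^3/3 + 1225*x^2/9) dx. Term by term:
    ∫_0^7/2 25*x^4 dx = 84035/32;  ∫_0^7/2 -350*x^3/3 dx = -420175/96;  ∫_0^7/2 1225*x^2/9 dx = 420175/216.
  Sum: 84035/32 − 420175/96 + 420175/216 = 84035/432.
∫_0^7/2 u² dx = 588245/3456, so ||u||_L² = 343*sqrt(30)/144.
∫_0^7/2 (u')² dx = 84035/432, so ||u'||_L² = 49*sqrt(105)/36.
Ratio ||u||_L² / ||u'||_L² = sqrt(14)/4.
Sharp Poincaré constant on H^1_0(0, 7/2) is C_P = L/π = 7/(2*π), achieved by sin(2*π/7·x).
A polynomial bump cannot attain the sharp Poincaré constant (only the first sine eigenfunction does), so the ratio is strictly less than C_P, consistent with ||u||_L² ≤ C_P ||u'||_L².


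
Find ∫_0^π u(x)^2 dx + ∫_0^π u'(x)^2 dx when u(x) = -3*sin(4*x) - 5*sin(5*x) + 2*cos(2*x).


||u||_{H^1(0,π)}^2 = -1000/21 + 823*π/2

u'(x) = -4*sin(2*x) - 12*cos(4*x) - 25*cos(5*x).
Expand u² and (u')² and integrate term by term on (0, π), using: for integers n ≥ 1, ∫_0^π sin²(nx) dx = ∫_0^π cos²(nx) dx = π/2; for n ≠ n', ∫_0^π sin(nx)sin(n'x) dx = ∫_0^π cos(nx)cos(n'x) dx = 0; and by product-to-sum, ∫_0^π sin(nx)cos(n'x) dx = ½∫_0^π [sin((n+n')x) + sin((n−n')x)] dx, which is 0 when n+n' is even and 2n/(n²−n'²) when n+n' is odd (it need not vanish on (0, π)).
  u² squared terms: (-5)²·∫sin(5x)² dx = 25·π/2 = 25*π/2;  (-3)²·∫sin(4x)² dx = 9·π/2 = 9*π/2;  (2)²·∫cos(2x)² dx = 4·π/2 = 2*π.
  u² cross terms: 2·(-5)·(-3)·∫sin(5x)·sin(4x) dx = 30·(0) = 0;  2·(-5)·(2)·∫sin(5x)·cos(2x) dx = -20·(10/21) = -200/21;  2·(-3)·(2)·∫sin(4x)·cos(2x) dx = -12·(0) = 0.
  So ∫_0^π u² dx = 25*π/2 + 9*π/2 + 2*π + 0 − 200/21 + 0 = -200/21 + 19*π.
  (u')² squared terms: (-25)²·∫cos(5x)² dx = 625·π/2 = 625*π/2;  (-12)²·∫cos(4x)² dx = 144·π/2 = 72*π;  (-4)²·∫sin(2x)² dx = 16·π/2 = 8*π.
  (u')² cross terms: 2·(-25)·(-12)·∫cos(5x)·cos(4x) dx = 600·(0) = 0;  2·(-25)·(-4)·∫cos(5x)·sin(2x) dx = 200·(-4/21) = -800/21;  2·(-12)·(-4)·∫cos(4x)·sin(2x) dx = 96·(0) = 0.
  So ∫_0^π (u')² dx = 625*π/2 + 72*π + 8*π + 0 − 800/21 + 0 = -800/21 + 785*π/2.
||u||_{H^1}^2 = (-200/21 + 19*π) + (-800/21 + 785*π/2) = -1000/21 + 823*π/2.


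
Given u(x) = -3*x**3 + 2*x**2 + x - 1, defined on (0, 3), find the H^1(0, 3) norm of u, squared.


||u||_{H^1}^2 = 274803/70

The H^1 norm (squared) on an interval (0, L) is
  ||u||_{H^1}^2 = ∫_0^L u(x)^2 dx + ∫_0^L u'(x)^2 dx.
Compute u'(x) = -9*x**2 + 4*x + 1.
Then u(x)^2 = 9*x**6 - 12*x**5 - 2*x**4 + 10*x**3 - 3*x**2 - 2*x + 1 and u'(x)^2 = 81*x**4 - 72*x**3 - 2*x**2 + 8*x + 1.
Integrate each monomial from 0 to 3 using ∫_0^3 c·x^n dx = c·3^(n+1)/(n+1):
  ∫_0^3 u(x)^2 dx = ∫_0^3 (9*x^6 - 12*x^5 - 2*x^4 + 10*x^3 - 3*x^2 - 2*x + 1) dx. Term by term:
    ∫_0^3 9*x^6 dx = 19683/7;  ∫_0^3 -12*x^5 dx = -1458;  ∫_0^3 -2*x^4 dx = -486/5;
    ∫_0^3 10*x^3 dx = 405/2;  ∫_0^3 -3*x^2 dx = -27;  ∫_0^3 -2*x dx = -9;
    ∫_0^3 1 dx = 3.
  Sum: 19683/7 − 1458 − 486/5 + 405/2 − 27 − 9 + 3 = 99831/70.
  ∫_0^3 u'(x)^2 dx = ∫_0^3 (81*x^4 - 72*x^3 - 2*x^2 + 8*x + 1) dx. Term by term:
    ∫_0^3 81*x^4 dx = 19683/5;  ∫_0^3 -72*x^3 dx = -1458;  ∫_0^3 -2*x^2 dx = -18;
    ∫_0^3 8*x dx = 36;  ∫_0^3 1 dx = 3.
  Sum: 19683/5 − 1458 − 18 + 36 + 3 = 12498/5.
Adding: ||u||_{H^1}^2 = 99831/70 + 12498/5 = 274803/70.


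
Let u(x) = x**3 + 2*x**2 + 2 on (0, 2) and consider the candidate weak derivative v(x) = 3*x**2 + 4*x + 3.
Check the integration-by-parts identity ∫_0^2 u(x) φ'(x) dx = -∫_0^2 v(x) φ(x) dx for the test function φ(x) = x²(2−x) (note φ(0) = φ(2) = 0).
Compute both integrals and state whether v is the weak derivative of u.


LHS = -64/5, RHS = -84/5. No, v is not the weak derivative of u.

u(x) = x**3 + 2*x**2 + 2, classical derivative u'(x) = 3*x**2 + 4*x.
φ(x) = x²(2−x), so φ'(x) = x*(4 - 3*x).
Note φ(0) = φ(2) = 0, so the boundary term u·φ vanishes.
LHS = ∫_0^2 u(x) φ'(x) dx = ∫_0^2 (-3*x^5 - 2*x^4 + 8*x^3 - 6*x^2 + 8*x) dx. Term by term:
  ∫_0^2 -3*x^5 dx = -32;  ∫_0^2 -2*x^4 dx = -64/5;  ∫_0^2 8*x^3 dx = 32;
  ∫_0^2 -6*x^2 dx = -16;  ∫_0^2 8*x dx = 16.
Sum: -32 − 64/5 + 32 − 16 + 16 = -64/5.
So LHS = -64/5.
∫_0^2 v(x) φ(x) dx = ∫_0^2 (-3*x^5 + 2*x^4 + 5*x^3 + 6*x^2) dx. Term by term:
  ∫_0^2 -3*x^5 dx = -32;  ∫_0^2 2*x^4 dx = 64/5;  ∫_0^2 5*x^3 dx = 20;
  ∫_0^2 6*x^2 dx = 16.
Sum: -32 + 64/5 + 20 + 16 = 84/5.
So RHS = -∫_0^2 v(x) φ(x) dx = -84/5.
LHS − RHS = 4 ≠ 0, so the identity fails.
(For a valid weak derivative the identity must hold for EVERY test function, in particular this one. The failure shows v is NOT the weak derivative of u.)
Correct weak derivative would be u'(x) = 3*x**2 + 4*x.


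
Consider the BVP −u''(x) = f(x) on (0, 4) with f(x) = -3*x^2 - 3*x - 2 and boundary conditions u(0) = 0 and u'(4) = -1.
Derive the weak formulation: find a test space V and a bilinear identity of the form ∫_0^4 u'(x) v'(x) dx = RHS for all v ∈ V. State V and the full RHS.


V = {v ∈ H^1(0, 4) : v(0) = 0} (test functions vanish at x = 0 where u is specified); weak form: ∫_0^4 u'v' dx = ∫_0^4 (-3*x^2 - 3*x - 2) v dx − v(4) for all v ∈ V.

Multiply both sides by a test function v and integrate from 0 to 4:
  ∫_0^4 −u''(x) v(x) dx = ∫_0^4 f(x) v(x) dx.
Integrate the LHS by parts once:
  ∫_0^4 −u'' v dx = −[u'(x) v(x)]_0^4 + ∫_0^4 u'(x) v'(x) dx.
Thus ∫_0^4 u'(x) v'(x) dx = ∫_0^4 f(x) v(x) dx + [u'(x) v(x)]_0^4.
Choose V so that boundary terms are either known or forced to vanish.
Mixed BC: u(0) = 0 (Dirichlet) and u'(4) = -1 (Neumann). Define V = {v ∈ H^1(0, 4) : v(0) = 0}. Then [u' v]_0^4 = u'(4)·v(4) − u'(0)·0 = − v(4).
Weak formulation: find u (satisfying any essential BC) such that ∫_0^4 u'(x) v'(x) dx = ∫_0^4 f v dx − v(4) for all v ∈ V (Dirichlet at 0 absorbed into V; Neumann datum at x = 4 contributes the boundary term).
Substituting f(x) = -3*x^2 - 3*x - 2, the right-hand side is ∫_0^4 (-3*x^2 - 3*x - 2) v dx − v(4).


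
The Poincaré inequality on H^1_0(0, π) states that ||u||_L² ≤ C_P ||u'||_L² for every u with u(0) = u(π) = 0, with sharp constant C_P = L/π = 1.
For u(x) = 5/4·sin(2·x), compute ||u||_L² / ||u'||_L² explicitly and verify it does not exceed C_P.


||u||_L² / ||u'||_L² = 1/2 < C_P = 1.

u(x) = 5/4·sin(2·x), so u'(x) = 5*cos(2*x)/2.
Writing u(x) = A·sin(kπx/L) with A = 5/4 and k = 2, use ∫_0^L sin²(kπx/L) dx = L/2 and ∫_0^L cos²(kπx/L) dx = L/2.
u² = 25/16·sin²(2·x) and (u')² = 25/4·cos²(2·x), and each of sin², cos² integrates to L/2 = π/2 over (0, π).
∫_0^π u² dx = 25*π/32, so ||u||_L² = 5*sqrt(2)*sqrt(π)/8.
∫_0^π (u')² dx = 25*π/8, so ||u'||_L² = 5*sqrt(2)*sqrt(π)/4.
Ratio ||u||_L² / ||u'||_L² = 1/2.
Sharp Poincaré constant on H^1_0(0, π) is C_P = L/π = 1, achieved by sin(x).
This is the k = 2 harmonic; the ratio L/(kπ) is strictly less than C_P = L/π, consistent with the sharp inequality ||u||_L² ≤ C_P ||u'||_L².


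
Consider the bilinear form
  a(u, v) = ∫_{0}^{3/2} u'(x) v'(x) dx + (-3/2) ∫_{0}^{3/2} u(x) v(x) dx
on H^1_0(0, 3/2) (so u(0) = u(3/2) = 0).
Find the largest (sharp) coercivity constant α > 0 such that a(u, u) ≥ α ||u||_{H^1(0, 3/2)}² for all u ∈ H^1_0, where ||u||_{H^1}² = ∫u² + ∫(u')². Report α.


α = (-27 + 8*π^2)/(2*(9 + 4*π^2))

Coercivity of a(·,·) on H^1_0(0, 3/2) means a(u, u) ≥ α ||u||_{H^1}² for every u ∈ H^1_0.
The interval has length L = 3/2, and Poincaré/coercivity depend only on L. Here a(u, u) = ∫(u')² + (-3/2)·∫u².
Here c = -3/2 < 0 with |c| < (π/L)² = 4*π^2/9, so coercivity still holds. The condition a(u,u) ≥ α||u||_{H^1}² reads (1−α)∫(u')² ≥ (α−c)∫u². Any admissible α is ≤ 1 (rapidly oscillating u have ∫u²/∫(u')² → 0), and α = 1 would force 0 ≥ (1−c)∫u², impossible since c < 1; so 1−α > 0. By the sharp Poincaré inequality on H^1_0 of an interval of length L, ∫(u')² ≥ (π/L)²∫u² with equality for the first sine mode sin(π(x−x₀)/L) (x₀ the left endpoint), so the inequality holds for all u iff (1−α)(π/L)² ≥ α − c, i.e. α ≤ ((π/L)² + c)/((π/L)² + 1) = (1 + c(L/π)²)/(1 + (L/π)²). (Direct route, valid since c ≤ 0: Poincaré gives c∫u² ≥ c(L/π)²∫(u')², so a(u,u) ≥ (1 + c(L/π)²)∫(u')², while ||u||_{H^1}² ≤ (1 + (L/π)²)∫(u')²; dividing yields the same α.) With (π/L)² = 4*π^2/9 and c = -3/2, the largest admissible constant is α = ((π/L)² + c)/((π/L)² + 1).
Simplifying, α = (-27 + 8*π^2)/(2*(9 + 4*π^2)).


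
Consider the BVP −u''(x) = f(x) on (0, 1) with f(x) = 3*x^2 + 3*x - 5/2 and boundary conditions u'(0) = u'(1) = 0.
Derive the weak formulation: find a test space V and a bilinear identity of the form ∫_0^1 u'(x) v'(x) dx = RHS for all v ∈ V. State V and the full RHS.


V = H^1(0, 1) (no boundary constraint on v; u is determined up to an additive constant); weak form: ∫_0^1 u'v' dx = ∫_0^1 (3*x^2 + 3*x - 5/2) v dx for all v ∈ V.

Multiply both sides by a test function v and integrate from 0 to 1:
  ∫_0^1 −u''(x) v(x) dx = ∫_0^1 f(x) v(x) dx.
Integrate the LHS by parts once:
  ∫_0^1 −u'' v dx = −[u'(x) v(x)]_0^1 + ∫_0^1 u'(x) v'(x) dx.
Thus ∫_0^1 u'(x) v'(x) dx = ∫_0^1 f(x) v(x) dx + [u'(x) v(x)]_0^1.
Choose V so that boundary terms are either known or forced to vanish.
u has homogeneous Neumann: u'(0) = u'(1) = 0. So [u' v]_0^1 = 0·v(1) − 0·v(0) = 0 for any v; take V = H^1(0, 1).
Weak formulation: find u (satisfying any essential BC) such that ∫_0^1 u'(x) v'(x) dx = ∫_0^1 f v dx for all v ∈ V (homogeneous Neumann, so boundary terms vanish).
Substituting f(x) = 3*x^2 + 3*x - 5/2, the right-hand side is ∫_0^1 (3*x^2 + 3*x - 5/2) v dx.
Compatibility check (pure Neumann): taking v ≡ 1 ∈ V gives 0 = ∫_0^1 f dx + (0) − (0), i.e. ∫_0^1 f dx must equal u'(0) − u'(1) = 0. Indeed ∫_0^1 (3*x^2 + 3*x - 5/2) dx = 0, so the data are compatible. The solution is then unique only up to an additive constant (fix it e.g. by requiring ∫_0^1 u dx = 0).


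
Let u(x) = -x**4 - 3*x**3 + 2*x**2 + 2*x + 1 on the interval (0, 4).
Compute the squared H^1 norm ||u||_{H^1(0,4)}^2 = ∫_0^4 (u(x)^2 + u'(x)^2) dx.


||u||_{H^1}^2 = 7563044/45

The H^1 norm (squared) on an interval (0, L) is
  ||u||_{H^1}^2 = ∫_0^L u(x)^2 dx + ∫_0^L u'(x)^2 dx.
Compute u'(x) = -4*x**3 - 9*x**2 + 4*x + 2.
Then u(x)^2 = x**8 + 6*x**7 + 5*x**6 - 16*x**5 - 10*x**4 + 2*x**3 + 8*x**2 + 4*x + 1 and u'(x)^2 = 16*x**6 + 72*x**5 + 49*x**4 - 88*x**3 - 20*x**2 + 16*x + 4.
Integrate each monomial from 0 to 4 using ∫_0^4 c·x^n dx = c·4^(n+1)/(n+1):
  ∫_0^4 u(x)^2 dx = ∫_0^4 (x^8 + 6*x^7 + 5*x^6 - 16*x^5 - 10*x^4 + 2*x^3 + 8*x^2 + 4*x + 1) dx. Term by term:
    ∫_0^4 x^8 dx = 262144/9;  ∫_0^4 6*x^7 dx = 49152;  ∫_0^4 5*x^6 dx = 81920/7;
    ∫_0^4 -16*x^5 dx = -32768/3;  ∫_0^4 -10*x^4 dx = -2048;  ∫_0^4 2*x^3 dx = 128;
    ∫_0^4 8*x^2 dx = 512/3;  ∫_0^4 4*x dx = 32;  ∫_0^4 1 dx = 4.
  Sum: 262144/9 + 49152 + 81920/7 − 32768/3 − 2048 + 128 + 512/3 + 32 + 4 = 4872796/63.
  ∫_0^4 u'(x)^2 dx = ∫_0^4 (16*x^6 + 72*x^5 + 49*x^4 - 88*x^3 - 20*x^2 + 16*x + 4) dx. Term by term:
    ∫_0^4 16*x^6 dx = 262144/7;  ∫_0^4 72*x^5 dx = 49152;  ∫_0^4 49*x^4 dx = 50176/5;
    ∫_0^4 -88*x^3 dx = -5632;  ∫_0^4 -20*x^2 dx = -1280/3;  ∫_0^4 16*x dx = 128;
    ∫_0^4 4 dx = 16.
  Sum: 262144/7 + 49152 + 50176/5 − 5632 − 1280/3 + 128 + 16 = 9525776/105.
Adding: ||u||_{H^1}^2 = 4872796/63 + 9525776/105 = 7563044/45.
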